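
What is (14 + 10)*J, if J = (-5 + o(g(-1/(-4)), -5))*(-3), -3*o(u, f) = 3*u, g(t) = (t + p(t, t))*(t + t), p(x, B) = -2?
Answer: 297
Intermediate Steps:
g(t) = 2*t*(-2 + t) (g(t) = (t - 2)*(t + t) = (-2 + t)*(2*t) = 2*t*(-2 + t))
o(u, f) = -u
J = 99/8 (J = (-5 - 2*(-1/(-4))*(-2 - 1/(-4)))*(-3) = (-5 - 2*(-1*(-1/4))*(-2 - 1*(-1/4)))*(-3) = (-5 - 2*(-2 + 1/4)/4)*(-3) = (-5 - 2*(-7)/(4*4))*(-3) = (-5 - 1*(-7/8))*(-3) = (-5 + 7/8)*(-3) = -33/8*(-3) = 99/8 ≈ 12.375)
(14 + 10)*J = (14 + 10)*(99/8) = 24*(99/8) = 297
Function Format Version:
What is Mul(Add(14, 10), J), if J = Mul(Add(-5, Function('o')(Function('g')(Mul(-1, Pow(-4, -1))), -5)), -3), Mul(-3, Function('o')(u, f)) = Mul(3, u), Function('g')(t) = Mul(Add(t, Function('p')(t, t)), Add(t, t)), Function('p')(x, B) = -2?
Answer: 297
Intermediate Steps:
Function('g')(t) = Mul(2, t, Add(-2, t)) (Function('g')(t) = Mul(Add(t, -2), Add(t, t)) = Mul(Add(-2, t), Mul(2, t)) = Mul(2, t, Add(-2, t)))
Function('o')(u, f) = Mul(-1, u) (Function('o')(u, f) = Mul(Rational(-1, 3), Mul(3, u)) = Mul(-1, u))
J = Rational(99, 8) (J = Mul(Add(-5, Mul(-1, Mul(2, Mul(-1, Pow(-4, -1)), Add(-2, Mul(-1, Pow(-4, -1)))))), -3) = Mul(Add(-5, Mul(-1, Mul(2, Mul(-1, Rational(-1, 4)), Add(-2, Mul(-1, Rational(-1, 4)))))), -3) = Mul(Add(-5, Mul(-1, Mul(2, Rational(1, 4), Add(-2, Rational(1, 4))))), -3) = Mul(Add(-5, Mul(-1, Mul(2, Rational(1, 4), Rational(-7, 4)))), -3) = Mul(Add(-5, Mul(-1, Rational(-7, 8))), -3) = Mul(Add(-5, Rational(7, 8)), -3) = Mul(Rational(-33, 8), -3) = Rational(99, 8) ≈ 12.375)
Mul(Add(14, 10), J) = Mul(Add(14, 10), Rational(99, 8)) = Mul(24, Rational(99, 8)) = 297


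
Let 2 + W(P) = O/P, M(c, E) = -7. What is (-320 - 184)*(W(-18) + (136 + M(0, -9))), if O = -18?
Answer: -64512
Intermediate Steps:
W(P) = -2 - 18/P
(-320 - 184)*(W(-18) + (136 + M(0, -9))) = (-320 - 184)*((-2 - 18/(-18)) + (136 - 7)) = -504*((-2 - 18*(-1/18)) + 129) = -504*((-2 + 1) + 129) = -504*(-1 + 129) = -504*128 = -64512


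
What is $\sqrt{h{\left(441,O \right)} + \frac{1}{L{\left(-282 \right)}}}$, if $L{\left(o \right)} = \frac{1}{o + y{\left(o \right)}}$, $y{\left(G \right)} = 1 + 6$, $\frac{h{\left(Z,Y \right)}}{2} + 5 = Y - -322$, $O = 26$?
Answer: $\sqrt{411} \approx 20.273$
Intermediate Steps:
$h{\left(Z,Y \right)} = 634 + 2 Y$ ($h{\left(Z,Y \right)} = -10 + 2 \left(Y - -322\right) = -10 + 2 \left(Y + 322\right) = -10 + 2 \left(322 + Y\right) = -10 + \left(644 + 2 Y\right) = 634 + 2 Y$)
$y{\left(G \right)} = 7$
$L{\left(o \right)} = \frac{1}{7 + o}$ ($L{\left(o \right)} = \frac{1}{o + 7} = \frac{1}{7 + o}$)
$\sqrt{h{\left(441,O \right)} + \frac{1}{L{\left(-282 \right)}}} = \sqrt{\left(634 + 2 \cdot 26\right) + \frac{1}{\frac{1}{7 - 282}}} = \sqrt{\left(634 + 52\right) + \frac{1}{\frac{1}{-275}}} = \sqrt{686 + \frac{1}{- \frac{1}{275}}} = \sqrt{686 - 275} = \sqrt{411}$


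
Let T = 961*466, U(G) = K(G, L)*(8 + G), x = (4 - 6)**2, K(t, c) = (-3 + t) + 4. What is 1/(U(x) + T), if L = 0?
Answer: 1/447886 ≈ 2.2327e-6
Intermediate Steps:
K(t, c) = 1 + t
x = 4 (x = (-2)**2 = 4)
U(G) = (1 + G)*(8 + G)
T = 447826
1/(U(x) + T) = 1/((1 + 4)*(8 + 4) + 447826) = 1/(5*12 + 447826) = 1/(60 + 447826) = 1/447886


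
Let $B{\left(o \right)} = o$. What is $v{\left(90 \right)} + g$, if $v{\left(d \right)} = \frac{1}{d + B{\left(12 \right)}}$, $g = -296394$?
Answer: $- \frac{30232187}{102} \approx -2.9639 \cdot 10^{5}$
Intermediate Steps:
$v{\left(d \right)} = \frac{1}{12 + d}$ ($v{\left(d \right)} = \frac{1}{d + 12} = \frac{1}{12 + d}$)
$v{\left(90 \right)} + g = \frac{1}{12 + 90} - 296394 = \frac{1}{102} - 296394 = - \frac{30232187}{102}$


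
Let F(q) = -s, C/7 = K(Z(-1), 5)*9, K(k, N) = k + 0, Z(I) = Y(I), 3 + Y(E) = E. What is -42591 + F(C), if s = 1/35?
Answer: -1490686/35 ≈ -42591.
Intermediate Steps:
Y(E) = -3 + E
Z(I) = -3 + I
K(k, N) = k
s = 1/35 ≈ 0.028571
C = -252 (C = 7*((-3 - 1)*9) = 7*(-4*9) = 7*(-36) = -252)
F(q) = -1/35 (F(q) = -1*1/35 = -1/35)
-42591 + F(C) = -42591 - 1/35 = -1490686/35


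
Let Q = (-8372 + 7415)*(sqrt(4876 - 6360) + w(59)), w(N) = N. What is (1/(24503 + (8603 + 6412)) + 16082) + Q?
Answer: -1595776357/39518 - 1914*I*sqrt(371) ≈ -40381.0 - 36866.0*I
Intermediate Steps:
Q = -56463 - 1914*I*sqrt(371) (Q = (-8372 + 7415)*(sqrt(4876 - 6360) + 59) = -957*(sqrt(-1484) + 59) = -957*(2*I*sqrt(371) + 59) = -957*(59 + 2*I*sqrt(371)) = -56463 - 1914*I*sqrt(371) ≈ -56463.0 - 36866.0*I)
(1/(24503 + (8603 + 6412)) + 16082) + Q = (1/(24503 + (8603 + 6412)) + 16082) + (-56463 - 1914*I*sqrt(371)) = (1/(24503 + 15015) + 16082) + (-56463 - 1914*I*sqrt(371)) = (1/39518 + 16082) + (-56463 - 1914*I*sqrt(371)) = 635528477/39518 + (-56463 - 1914*I*sqrt(371)) = -1595776357/39518 - 1914*I*sqrt(371)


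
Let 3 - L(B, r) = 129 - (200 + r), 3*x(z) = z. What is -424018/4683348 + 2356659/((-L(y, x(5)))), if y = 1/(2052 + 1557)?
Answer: -16555629447541/531559998 ≈ -31145.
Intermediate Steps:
x(z) = z/3
y = 1/3609 ≈ 0.00027709
L(B, r) = 74 + r (L(B, r) = 3 - (129 - (200 + r)) = 3 - (129 + (-200 - r)) = 3 - (-71 - r) = 3 + (71 + r) = 74 + r)
-424018/4683348 + 2356659/((-L(y, x(5)))) = -424018/4683348 + 2356659/((-(74 + (⅓)*5))) = -424018*1/4683348 + 2356659/((-(74 + 5/3))) = -212009/2341674 + 2356659/((-1*227/3)) = -212009/2341674 + 2356659/(-227/3) = -212009/2341674 + 2356659*(-3/227) = -212009/2341674 - 7069977/227 = -16555629447541/531559998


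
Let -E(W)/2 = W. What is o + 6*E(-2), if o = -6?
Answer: 18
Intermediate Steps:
E(W) = -2*W
o + 6*E(-2) = -6 + 6*(-2*(-2)) = -6 + 6*4 = -6 + 24 = 18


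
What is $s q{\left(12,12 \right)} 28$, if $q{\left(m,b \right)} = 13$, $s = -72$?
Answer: $-26208$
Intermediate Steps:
$s q{\left(12,12 \right)} 28 = \left(-72\right) 13 \cdot 28 = \left(-936\right) 28 = -26208$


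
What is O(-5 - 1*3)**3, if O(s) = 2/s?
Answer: -1/64 ≈ -0.015625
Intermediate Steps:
O(-5 - 1*3)**3 = (2/(-5 - 1*3))**3 = (2/(-5 - 3))**3 = (2/(-8))**3 = (2*(-1/8))**3 = (-1/4)**3 = -1/64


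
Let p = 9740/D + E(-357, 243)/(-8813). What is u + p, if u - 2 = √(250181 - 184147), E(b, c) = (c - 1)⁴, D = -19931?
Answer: -68357924250190/175651903 + √66034 ≈ -3.8891e+5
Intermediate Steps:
E(b, c) = (-1 + c)⁴
u = 2 + √66034 (u = 2 + √(250181 - 184147) = 2 + √66034 ≈ 258.97)
p = -68358275553996/175651903 (p = 9740/(-19931) + (-1 + 243)⁴/(-8813) = 9740*(-1/19931) + 242⁴*(-1/8813) = -9740/19931 + 3429742096*(-1/8813) = -9740/19931 - 3429742096/8813 = -68358275553996/175651903 ≈ -3.8917e+5)
u + p = (2 + √66034) - 68358275553996/175651903 = -68357924250190/175651903 + √66034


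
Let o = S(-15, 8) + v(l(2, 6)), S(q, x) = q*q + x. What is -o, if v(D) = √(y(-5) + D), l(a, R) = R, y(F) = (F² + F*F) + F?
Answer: -233 - √51 ≈ -240.14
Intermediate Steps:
y(F) = F + 2*F² (y(F) = (F² + F²) + F = 2*F² + F = F + 2*F²)
v(D) = √(45 + D) (v(D) = √(-5*(1 + 2*(-5)) + D) = √(-5*(1 - 10) + D) = √(-5*(-9) + D) = √(45 + D))
S(q, x) = x + q² (S(q, x) = q² + x = x + q²)
o = 233 + √51 (o = (8 + (-15)²) + √(45 + 6) = (8 + 225) + √51 = 233 + √51 ≈ 240.14)
-o = -(233 + √51) = -233 - √51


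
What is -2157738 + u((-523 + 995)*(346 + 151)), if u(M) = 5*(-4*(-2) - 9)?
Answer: -2157743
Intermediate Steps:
u(M) = -5 (u(M) = 5*(8 - 9) = 5*(-1) = -5)
-2157738 + u((-523 + 995)*(346 + 151)) = -2157738 - 5 = -2157743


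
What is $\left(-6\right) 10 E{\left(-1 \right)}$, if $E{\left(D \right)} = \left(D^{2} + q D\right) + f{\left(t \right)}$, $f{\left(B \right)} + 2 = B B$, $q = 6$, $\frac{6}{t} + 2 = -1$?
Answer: $180$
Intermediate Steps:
$t = -2$ ($t = \frac{6}{-2 - 1} = \frac{6}{-3} = 6 \left(- \frac{1}{3}\right) = -2$)
$f{\left(B \right)} = -2 + B^{2}$ ($f{\left(B \right)} = -2 + B B = -2 + B^{2}$)
$E{\left(D \right)} = 2 + D^{2} + 6 D$ ($E{\left(D \right)} = \left(D^{2} + 6 D\right) - \left(2 - \left(-2\right)^{2}\right) = \left(D^{2} + 6 D\right) + \left(-2 + 4\right) = \left(D^{2} + 6 D\right) + 2 = 2 + D^{2} + 6 D$)
$\left(-6\right) 10 E{\left(-1 \right)} = \left(-6\right) 10 \left(2 + \left(-1\right)^{2} + 6 \left(-1\right)\right) = - 60 \left(2 + 1 - 6\right) = \left(-60\right) \left(-3\right) = 180$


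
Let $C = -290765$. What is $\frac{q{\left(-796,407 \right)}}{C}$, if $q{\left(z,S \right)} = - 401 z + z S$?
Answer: $\frac{4776}{290765} \approx 0.016426$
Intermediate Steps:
$q{\left(z,S \right)} = - 401 z + S z$
$\frac{q{\left(-796,407 \right)}}{C} = \frac{\left(-796\right) \left(-401 + 407\right)}{-290765} = \left(-796\right) 6 \left(- \frac{1}{290765}\right) = \left(-4776\right) \left(- \frac{1}{290765}\right) = \frac{4776}{290765}$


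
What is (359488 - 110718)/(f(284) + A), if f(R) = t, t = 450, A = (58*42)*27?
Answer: 124385/33111 ≈ 3.7566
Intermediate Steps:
A = 65772 (A = 2436*27 = 65772)
f(R) = 450
(359488 - 110718)/(f(284) + A) = (359488 - 110718)/(450 + 65772) = 248770/66222 = 248770*(1/66222) = 124385/33111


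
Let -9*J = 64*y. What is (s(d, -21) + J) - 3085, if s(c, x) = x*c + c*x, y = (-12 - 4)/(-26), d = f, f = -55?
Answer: -91187/117 ≈ -779.38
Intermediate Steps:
d = -55
y = 8/13 (y = -16*(-1/26) = 8/13 ≈ 0.61539)
s(c, x) = 2*c*x (s(c, x) = c*x + c*x = 2*c*x)
J = -512/117 (J = -64*8/(9*13) = -1/9*512/13 = -512/117 ≈ -4.3761)
(s(d, -21) + J) - 3085 = (2*(-55)*(-21) - 512/117) - 3085 = (2310 - 512/117) - 3085 = 269758/117 - 3085 = -91187/117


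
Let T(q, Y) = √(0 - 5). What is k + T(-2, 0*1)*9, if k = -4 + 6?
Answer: 2 + 9*I*√5 ≈ 2.0 + 20.125*I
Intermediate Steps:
T(q, Y) = I*√5 (T(q, Y) = √(-5) = I*√5)
k = 2
k + T(-2, 0*1)*9 = 2 + (I*√5)*9 = 2 + 9*I*√5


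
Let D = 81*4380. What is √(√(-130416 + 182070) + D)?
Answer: √(354780 + √51654) ≈ 595.83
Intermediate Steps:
D = 354780
√(√(-130416 + 182070) + D) = √(√(-130416 + 182070) + 354780) = √(√51654 + 354780) = √(354780 + √51654)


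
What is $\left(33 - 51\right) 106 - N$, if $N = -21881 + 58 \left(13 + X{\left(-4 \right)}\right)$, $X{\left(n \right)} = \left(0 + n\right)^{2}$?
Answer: $18291$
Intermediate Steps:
$X{\left(n \right)} = n^{2}$
$N = -20199$ ($N = -21881 + 58 \left(13 + \left(-4\right)^{2}\right) = -21881 + 58 \left(13 + 16\right) = -21881 + 58 \cdot 29 = -21881 + 1682 = -20199$)
$\left(33 - 51\right) 106 - N = \left(33 - 51\right) 106 - -20199 = \left(33 - 51\right) 106 + 20199 = \left(-18\right) 106 + 20199 = -1908 + 20199 = 18291$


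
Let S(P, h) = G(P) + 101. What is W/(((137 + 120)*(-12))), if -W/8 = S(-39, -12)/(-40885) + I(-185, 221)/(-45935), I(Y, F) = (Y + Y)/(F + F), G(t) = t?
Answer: -375166/96531897215 ≈ -3.8864e-6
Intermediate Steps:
I(Y, F) = Y/F (I(Y, F) = (2*Y)/((2*F)) = (2*Y)*(1/(2*F)) = Y/F)
S(P, h) = 101 + P (S(P, h) = P + 101 = 101 + P)
W = 4501992/375610495 (W = -8*((101 - 39)/(-40885) - 185/221/(-45935)) = -8*(62*(-1/40885) - 185*1/221*(-1/45935)) = -8*(-62/40885 - 185/221*(-1/45935)) = -8*(-62/40885 + 37/2030327) = -8*(-562749/375610495) = 4501992/375610495 ≈ 0.011986)
W/(((137 + 120)*(-12))) = 4501992/(375610495*(((137 + 120)*(-12)))) = 4501992/(375610495*((257*(-12)))) = (4501992/375610495)/(-3084) = (4501992/375610495)*(-1/3084) = -375166/96531897215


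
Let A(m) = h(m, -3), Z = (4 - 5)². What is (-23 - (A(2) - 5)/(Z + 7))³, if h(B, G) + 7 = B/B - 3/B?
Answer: -40353607/4096 ≈ -9852.0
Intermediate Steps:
Z = 1 (Z = (-1)² = 1)
h(B, G) = -6 - 3/B (h(B, G) = -7 + (B/B - 3/B) = -7 + (1 - 3/B) = -6 - 3/B)
A(m) = -6 - 3/m
(-23 - (A(2) - 5)/(Z + 7))³ = (-23 - ((-6 - 3/2) - 5)/(1 + 7))³ = (-23 - ((-6 - 3*½) - 5)/8)³ = (-23 - ((-6 - 3/2) - 5)/8)³ = (-23 - (-15/2 - 5)/8)³ = (-23 - (-25)/(2*8))³ = (-23 - 1*(-25/16))³ = (-23 + 25/16)³ = (-343/16)³ = -40353607/4096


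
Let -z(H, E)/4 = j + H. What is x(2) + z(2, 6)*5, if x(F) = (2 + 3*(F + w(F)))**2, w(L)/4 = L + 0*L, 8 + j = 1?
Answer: 1124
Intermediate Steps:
j = -7 (j = -8 + 1 = -7)
w(L) = 4*L (w(L) = 4*(L + 0*L) = 4*(L + 0) = 4*L)
z(H, E) = 28 - 4*H (z(H, E) = -4*(-7 + H) = 28 - 4*H)
x(F) = (2 + 15*F)**2 (x(F) = (2 + 3*(F + 4*F))**2 = (2 + 3*(5*F))**2 = (2 + 15*F)**2)
x(2) + z(2, 6)*5 = (2 + 15*2)**2 + (28 - 4*2)*5 = (2 + 30)**2 + (28 - 8)*5 = 32**2 + 20*5 = 1024 + 100 = 1124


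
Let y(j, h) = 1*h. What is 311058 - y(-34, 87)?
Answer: 310971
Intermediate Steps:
y(j, h) = h
311058 - y(-34, 87) = 311058 - 1*87 = 311058 - 87 = 310971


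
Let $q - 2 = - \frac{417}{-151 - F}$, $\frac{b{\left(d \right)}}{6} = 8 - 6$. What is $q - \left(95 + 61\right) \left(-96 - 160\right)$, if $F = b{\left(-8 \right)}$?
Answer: $\frac{6510311}{163} \approx 39941.0$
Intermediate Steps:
$b{\left(d \right)} = 12$ ($b{\left(d \right)} = 6 \left(8 - 6\right) = 6 \cdot 2 = 12$)
$F = 12$
$q = \frac{743}{163}$ ($q = 2 - \frac{417}{-151 - 12} = 2 - \frac{417}{-163} = 2 - - \frac{417}{163} = 2 + \frac{417}{163} = \frac{743}{163} \approx 4.5583$)
$q - \left(95 + 61\right) \left(-96 - 160\right) = \frac{743}{163} - \left(95 + 61\right) \left(-96 - 160\right) = \frac{743}{163} - 156 \left(-256\right) = \frac{743}{163} - -39936 = \frac{743}{163} + 39936 = \frac{6510311}{163}$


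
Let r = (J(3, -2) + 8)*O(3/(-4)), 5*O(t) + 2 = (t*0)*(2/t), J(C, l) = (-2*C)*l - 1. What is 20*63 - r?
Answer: 6338/5 ≈ 1267.6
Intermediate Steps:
J(C, l) = -1 - 2*C*l (J(C, l) = -2*C*l - 1 = -1 - 2*C*l)
O(t) = -⅖ (O(t) = -⅖ + ((t*0)*(2/t))/5 = -⅖ + (0*(2/t))/5 = -⅖ + (⅕)*0 = -⅖ + 0 = -⅖)
r = -38/5 (r = ((-1 - 2*3*(-2)) + 8)*(-⅖) = ((-1 + 12) + 8)*(-⅖) = (11 + 8)*(-⅖) = 19*(-⅖) = -38/5 ≈ -7.6000)
20*63 - r = 20*63 - 1*(-38/5) = 1260 + 38/5 = 6338/5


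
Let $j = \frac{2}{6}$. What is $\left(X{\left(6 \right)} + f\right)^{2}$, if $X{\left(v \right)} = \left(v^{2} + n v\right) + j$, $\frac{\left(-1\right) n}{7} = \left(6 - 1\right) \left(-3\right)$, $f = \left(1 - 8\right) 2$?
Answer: $\frac{3829849}{9} \approx 4.2554 \cdot 10^{5}$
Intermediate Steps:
$f = -14$ ($f = \left(-7\right) 2 = -14$)
$n = 105$ ($n = - 7 \left(6 - 1\right) \left(-3\right) = - 7 \cdot 5 \left(-3\right) = \left(-7\right) \left(-15\right) = 105$)
$j = \frac{1}{3}$ ($j = 2 \cdot \frac{1}{6} = \frac{1}{3} \approx 0.33333$)
$X{\left(v \right)} = \frac{1}{3} + v^{2} + 105 v$ ($X{\left(v \right)} = \left(v^{2} + 105 v\right) + \frac{1}{3} = \frac{1}{3} + v^{2} + 105 v$)
$\left(X{\left(6 \right)} + f\right)^{2} = \left(\left(\frac{1}{3} + 6^{2} + 105 \cdot 6\right) - 14\right)^{2} = \left(\left(\frac{1}{3} + 36 + 630\right) - 14\right)^{2} = \left(\frac{1999}{3} - 14\right)^{2} = \left(\frac{1957}{3}\right)^{2} = \frac{3829849}{9}$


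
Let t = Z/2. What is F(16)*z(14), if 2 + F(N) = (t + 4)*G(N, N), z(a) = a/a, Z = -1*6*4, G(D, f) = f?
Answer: -130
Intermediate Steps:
Z = -24 (Z = -6*4 = -24)
z(a) = 1
t = -12 (t = -24/2 = -24*1/2 = -12)
F(N) = -2 - 8*N (F(N) = -2 + (-12 + 4)*N = -2 - 8*N)
F(16)*z(14) = (-2 - 8*16)*1 = (-2 - 128)*1 = -130*1 = -130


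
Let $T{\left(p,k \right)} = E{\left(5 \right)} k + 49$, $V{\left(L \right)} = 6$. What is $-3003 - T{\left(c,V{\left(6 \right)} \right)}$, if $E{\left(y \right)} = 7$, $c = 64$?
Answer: $-3094$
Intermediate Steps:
$T{\left(p,k \right)} = 49 + 7 k$ ($T{\left(p,k \right)} = 7 k + 49 = 49 + 7 k$)
$-3003 - T{\left(c,V{\left(6 \right)} \right)} = -3003 - \left(49 + 7 \cdot 6\right) = -3003 - \left(49 + 42\right) = -3003 - 91 = -3094$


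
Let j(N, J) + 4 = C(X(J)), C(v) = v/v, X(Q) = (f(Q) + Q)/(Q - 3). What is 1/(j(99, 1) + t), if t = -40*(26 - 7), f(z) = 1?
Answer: -1/763 ≈ -0.0013106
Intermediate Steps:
X(Q) = (1 + Q)/(-3 + Q) (X(Q) = (1 + Q)/(Q - 3) = (1 + Q)/(-3 + Q))
C(v) = 1
t = -760 (t = -40*19 = -760)
j(N, J) = -3 (j(N, J) = -4 + 1 = -3)
1/(j(99, 1) + t) = 1/(-3 - 760) = 1/(-763) = -1/763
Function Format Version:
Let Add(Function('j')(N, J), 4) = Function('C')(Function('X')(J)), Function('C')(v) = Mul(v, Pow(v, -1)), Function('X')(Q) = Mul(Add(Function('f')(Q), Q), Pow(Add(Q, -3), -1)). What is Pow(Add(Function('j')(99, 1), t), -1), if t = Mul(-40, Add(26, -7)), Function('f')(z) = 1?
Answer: Rational(-1, 763) ≈ -0.0013106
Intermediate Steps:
Function('X')(Q) = Mul(Pow(Add(-3, Q), -1), Add(1, Q)) (Function('X')(Q) = Mul(Add(1, Q), Pow(Add(Q, -3), -1)) = Mul(Add(1, Q), Pow(Add(-3, Q), -1)) = Mul(Pow(Add(-3, Q), -1), Add(1, Q)))
Function('C')(v) = 1
t = -760 (t = Mul(-40, 19) = -760)
Function('j')(N, J) = -3 (Function('j')(N, J) = Add(-4, 1) = -3)
Pow(Add(Function('j')(99, 1), t), -1) = Pow(Add(-3, -760), -1) = Pow(-763, -1) = Rational(-1, 763)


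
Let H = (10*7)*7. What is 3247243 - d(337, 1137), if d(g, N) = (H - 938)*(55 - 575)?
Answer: 3014283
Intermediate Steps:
H = 490 (H = 70*7 = 490)
d(g, N) = 232960 (d(g, N) = (490 - 938)*(55 - 575) = -448*(-520) = 232960)
3247243 - d(337, 1137) = 3247243 - 1*232960 = 3247243 - 232960 = 3014283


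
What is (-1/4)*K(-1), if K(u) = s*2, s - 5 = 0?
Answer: -5/2 ≈ -2.5000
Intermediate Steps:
s = 5 (s = 5 + 0 = 5)
K(u) = 10 (K(u) = 5*2 = 10)
(-1/4)*K(-1) = (-1/4)*10 = ((¼)*(-1))*10 = -¼*10 = -5/2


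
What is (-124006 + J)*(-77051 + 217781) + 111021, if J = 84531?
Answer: -5555205729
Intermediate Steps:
(-124006 + J)*(-77051 + 217781) + 111021 = (-124006 + 84531)*(-77051 + 217781) + 111021 = -39475*140730 + 111021 = -5555316750 + 111021 = -5555205729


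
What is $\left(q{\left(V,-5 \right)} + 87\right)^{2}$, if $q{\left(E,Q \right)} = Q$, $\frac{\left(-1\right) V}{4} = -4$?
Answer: $6724$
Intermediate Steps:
$V = 16$ ($V = \left(-4\right) \left(-4\right) = 16$)
$\left(q{\left(V,-5 \right)} + 87\right)^{2} = \left(-5 + 87\right)^{2} = 82^{2} = 6724$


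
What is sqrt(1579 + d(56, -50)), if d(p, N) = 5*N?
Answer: sqrt(1329) ≈ 36.455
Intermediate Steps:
sqrt(1579 + d(56, -50)) = sqrt(1579 + 5*(-50)) = sqrt(1579 - 250) = sqrt(1329)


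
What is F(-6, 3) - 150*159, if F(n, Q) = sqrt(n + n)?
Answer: -23850 + 2*I*sqrt(3) ≈ -23850.0 + 3.4641*I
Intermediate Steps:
F(n, Q) = sqrt(2)*sqrt(n) (F(n, Q) = sqrt(2*n) = sqrt(2)*sqrt(n))
F(-6, 3) - 150*159 = sqrt(2)*sqrt(-6) - 150*159 = sqrt(2)*(I*sqrt(6)) - 23850 = 2*I*sqrt(3) - 23850 = -23850 + 2*I*sqrt(3)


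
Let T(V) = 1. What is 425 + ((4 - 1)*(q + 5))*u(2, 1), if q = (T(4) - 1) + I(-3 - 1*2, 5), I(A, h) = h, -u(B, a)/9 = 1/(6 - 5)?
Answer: 155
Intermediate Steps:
u(B, a) = -9 (u(B, a) = -9/(6 - 5) = -9/1 = -9*1 = -9)
q = 5 (q = (1 - 1) + 5 = 0 + 5 = 5)
425 + ((4 - 1)*(q + 5))*u(2, 1) = 425 + ((4 - 1)*(5 + 5))*(-9) = 425 + (3*10)*(-9) = 425 + 30*(-9) = 425 - 270 = 155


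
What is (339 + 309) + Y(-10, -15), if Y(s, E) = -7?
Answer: 641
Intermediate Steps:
(339 + 309) + Y(-10, -15) = (339 + 309) - 7 = 648 - 7 = 641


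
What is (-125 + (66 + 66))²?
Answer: 49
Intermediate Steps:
(-125 + (66 + 66))² = (-125 + 132)² = 7² = 49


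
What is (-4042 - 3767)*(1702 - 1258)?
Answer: -3467196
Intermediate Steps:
(-4042 - 3767)*(1702 - 1258) = -7809*444 = -3467196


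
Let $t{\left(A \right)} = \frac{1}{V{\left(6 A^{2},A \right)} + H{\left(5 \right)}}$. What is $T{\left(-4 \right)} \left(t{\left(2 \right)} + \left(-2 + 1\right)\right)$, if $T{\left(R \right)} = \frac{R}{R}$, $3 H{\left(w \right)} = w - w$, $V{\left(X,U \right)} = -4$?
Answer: $- \frac{5}{4} \approx -1.25$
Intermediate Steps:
$H{\left(w \right)} = 0$ ($H{\left(w \right)} = \frac{w - w}{3} = \frac{1}{3} \cdot 0 = 0$)
$T{\left(R \right)} = 1$
$t{\left(A \right)} = - \frac{1}{4}$ ($t{\left(A \right)} = \frac{1}{-4 + 0} = \frac{1}{-4} = - \frac{1}{4}$)
$T{\left(-4 \right)} \left(t{\left(2 \right)} + \left(-2 + 1\right)\right) = 1 \left(- \frac{1}{4} + \left(-2 + 1\right)\right) = 1 \left(- \frac{1}{4} - 1\right) = 1 \left(- \frac{5}{4}\right) = - \frac{5}{4}$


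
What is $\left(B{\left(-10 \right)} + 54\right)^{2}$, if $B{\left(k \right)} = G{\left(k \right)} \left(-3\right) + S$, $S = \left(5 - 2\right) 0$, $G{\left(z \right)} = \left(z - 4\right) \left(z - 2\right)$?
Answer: $202500$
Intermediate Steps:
$G{\left(z \right)} = \left(-4 + z\right) \left(-2 + z\right)$
$S = 0$ ($S = 3 \cdot 0 = 0$)
$B{\left(k \right)} = -24 - 3 k^{2} + 18 k$ ($B{\left(k \right)} = \left(8 + k^{2} - 6 k\right) \left(-3\right) + 0 = \left(-24 - 3 k^{2} + 18 k\right) + 0 = -24 - 3 k^{2} + 18 k$)
$\left(B{\left(-10 \right)} + 54\right)^{2} = \left(\left(-24 - 3 \left(-10\right)^{2} + 18 \left(-10\right)\right) + 54\right)^{2} = \left(\left(-24 - 300 - 180\right) + 54\right)^{2} = \left(-504 + 54\right)^{2} = \left(-450\right)^{2} = 202500$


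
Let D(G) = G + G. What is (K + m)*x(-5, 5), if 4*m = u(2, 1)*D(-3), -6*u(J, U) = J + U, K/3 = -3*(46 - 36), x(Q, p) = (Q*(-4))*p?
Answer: -8925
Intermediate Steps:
x(Q, p) = -4*Q*p (x(Q, p) = (-4*Q)*p = -4*Q*p)
D(G) = 2*G
K = -90 (K = 3*(-3*(46 - 36)) = 3*(-3*10) = 3*(-30) = -90)
u(J, U) = -J/6 - U/6 (u(J, U) = -(J + U)/6 = -J/6 - U/6)
m = ¾ (m = ((-⅙*2 - ⅙*1)*(2*(-3)))/4 = ((-⅓ - ⅙)*(-6))/4 = (-½*(-6))/4 = (¼)*3 = ¾ ≈ 0.75000)
(K + m)*x(-5, 5) = (-90 + ¾)*(-4*(-5)*5) = -357/4*100 = -8925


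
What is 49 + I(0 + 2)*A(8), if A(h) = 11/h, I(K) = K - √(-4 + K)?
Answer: 207/4 - 11*I*√2/8 ≈ 51.75 - 1.9445*I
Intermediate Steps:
49 + I(0 + 2)*A(8) = 49 + ((0 + 2) - √(-4 + (0 + 2)))*(11/8) = 49 + (2 - √(-4 + 2))*(11*(⅛)) = 49 + (2 - √(-2))*(11/8) = 49 + (2 - I*√2)*(11/8) = 49 + (11/4 - 11*I*√2/8) = 207/4 - 11*I*√2/8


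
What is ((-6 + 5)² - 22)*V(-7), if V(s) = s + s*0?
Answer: 147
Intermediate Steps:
V(s) = s (V(s) = s + 0 = s)
((-6 + 5)² - 22)*V(-7) = ((-6 + 5)² - 22)*(-7) = ((-1)² - 22)*(-7) = (1 - 22)*(-7) = -21*(-7) = 147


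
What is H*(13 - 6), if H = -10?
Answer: -70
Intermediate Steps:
H*(13 - 6) = -10*(13 - 6) = -10*7 = -70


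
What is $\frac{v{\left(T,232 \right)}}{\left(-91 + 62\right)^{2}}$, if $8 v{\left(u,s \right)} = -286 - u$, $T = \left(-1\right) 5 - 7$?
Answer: $- \frac{137}{3364} \approx -0.040725$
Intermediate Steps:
$T = -12$ ($T = -5 - 7 = -12$)
$v{\left(u,s \right)} = - \frac{143}{4} - \frac{u}{8}$ ($v{\left(u,s \right)} = \frac{-286 - u}{8} = - \frac{143}{4} - \frac{u}{8}$)
$\frac{v{\left(T,232 \right)}}{\left(-91 + 62\right)^{2}} = \frac{- \frac{143}{4} - - \frac{3}{2}}{\left(-91 + 62\right)^{2}} = \frac{- \frac{143}{4} + \frac{3}{2}}{\left(-29\right)^{2}} = - \frac{137}{4 \cdot 841} = \left(- \frac{137}{4}\right) \frac{1}{841} = - \frac{137}{3364}$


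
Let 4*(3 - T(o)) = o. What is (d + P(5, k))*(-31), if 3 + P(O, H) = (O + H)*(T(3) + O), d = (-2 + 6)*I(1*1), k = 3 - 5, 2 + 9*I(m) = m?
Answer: -20429/36 ≈ -567.47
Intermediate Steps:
I(m) = -2/9 + m/9
T(o) = 3 - o/4
k = -2
d = -4/9 (d = (-2 + 6)*(-2/9 + (1*1)/9) = 4*(-2/9 + (⅑)*1) = 4*(-2/9 + ⅑) = 4*(-⅑) = -4/9 ≈ -0.44444)
P(O, H) = -3 + (9/4 + O)*(H + O) (P(O, H) = -3 + (O + H)*((3 - ¼*3) + O) = -3 + (H + O)*((3 - ¾) + O) = -3 + (H + O)*(9/4 + O) = -3 + (9/4 + O)*(H + O))
(d + P(5, k))*(-31) = (-4/9 + (-3 + 5² + (9/4)*(-2) + (9/4)*5 - 2*5))*(-31) = (-4/9 + (-3 + 25 - 9/2 + 45/4 - 10))*(-31) = (-4/9 + 75/4)*(-31) = (659/36)*(-31) = -20429/36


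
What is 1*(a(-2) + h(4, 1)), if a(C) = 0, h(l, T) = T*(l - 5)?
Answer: -1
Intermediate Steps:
h(l, T) = T*(-5 + l)
1*(a(-2) + h(4, 1)) = 1*(0 + 1*(-5 + 4)) = 1*(0 + 1*(-1)) = 1*(0 - 1) = 1*(-1) = -1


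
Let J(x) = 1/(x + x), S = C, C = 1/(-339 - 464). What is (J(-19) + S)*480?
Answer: -201840/15257 ≈ -13.229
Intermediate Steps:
C = -1/803 (C = 1/(-803) = -1/803 ≈ -0.0012453)
S = -1/803 ≈ -0.0012453
J(x) = 1/(2*x)
(J(-19) + S)*480 = ((½)/(-19) - 1/803)*480 = ((½)*(-1/19) - 1/803)*480 = (-1/38 - 1/803)*480 = -841/30514*480 = -201840/15257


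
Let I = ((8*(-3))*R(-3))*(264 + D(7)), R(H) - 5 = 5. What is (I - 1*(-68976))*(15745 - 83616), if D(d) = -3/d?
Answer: -2717011872/7 ≈ -3.8814e+8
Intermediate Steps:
R(H) = 10 (R(H) = 5 + 5 = 10)
I = -442800/7 (I = ((8*(-3))*10)*(264 - 3/7) = (-24*10)*(264 - 3*⅐) = -240*(264 - 3/7) = -240*1845/7 = -442800/7 ≈ -63257.)
(I - 1*(-68976))*(15745 - 83616) = (-442800/7 - 1*(-68976))*(15745 - 83616) = (-442800/7 + 68976)*(-67871) = (40032/7)*(-67871) = -2717011872/7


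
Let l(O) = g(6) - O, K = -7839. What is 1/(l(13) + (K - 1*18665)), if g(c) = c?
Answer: -1/26511 ≈ -3.7720e-5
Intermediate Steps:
l(O) = 6 - O
1/(l(13) + (K - 1*18665)) = 1/((6 - 1*13) + (-7839 - 1*18665)) = 1/((6 - 13) + (-7839 - 18665)) = 1/(-7 - 26504) = 1/(-26511) = -1/26511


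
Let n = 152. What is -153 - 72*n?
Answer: -11097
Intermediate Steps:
-153 - 72*n = -153 - 72*152 = -153 - 10944 = -11097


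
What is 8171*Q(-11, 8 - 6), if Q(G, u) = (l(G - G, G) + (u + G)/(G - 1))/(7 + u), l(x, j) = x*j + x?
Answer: 8171/12 ≈ 680.92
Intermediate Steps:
l(x, j) = x + j*x (l(x, j) = j*x + x = x + j*x)
Q(G, u) = (G + u)/((-1 + G)*(7 + u)) (Q(G, u) = ((G - G)*(1 + G) + (u + G)/(G - 1))/(7 + u) = (0*(1 + G) + (G + u)/(-1 + G))/(7 + u) = (0 + (G + u)/(-1 + G))/(7 + u) = ((G + u)/(-1 + G))/(7 + u) = (G + u)/((-1 + G)*(7 + u)))
8171*Q(-11, 8 - 6) = 8171*((-11 + (8 - 6))/(-7 - (8 - 6) + 7*(-11) - 11*(8 - 6))) = 8171*((-11 + 2)/(-7 - 1*2 - 77 - 11*2)) = 8171*(-9/(-7 - 2 - 77 - 22)) = 8171*(-9/(-108)) = 8171*(-1/108*(-9)) = 8171*(1/12) = 8171/12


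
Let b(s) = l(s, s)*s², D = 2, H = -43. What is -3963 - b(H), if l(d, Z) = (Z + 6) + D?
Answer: 60752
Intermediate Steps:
l(d, Z) = 8 + Z (l(d, Z) = (Z + 6) + 2 = (6 + Z) + 2 = 8 + Z)
b(s) = s²*(8 + s) (b(s) = (8 + s)*s² = s²*(8 + s))
-3963 - b(H) = -3963 - (-43)²*(8 - 43) = -3963 - 1849*(-35) = -3963 - 1*(-64715) = -3963 + 64715 = 60752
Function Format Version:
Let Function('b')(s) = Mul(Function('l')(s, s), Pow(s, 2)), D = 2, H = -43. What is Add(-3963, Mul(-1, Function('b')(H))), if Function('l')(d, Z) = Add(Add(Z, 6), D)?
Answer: 60752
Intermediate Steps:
Function('l')(d, Z) = Add(8, Z) (Function('l')(d, Z) = Add(Add(Z, 6), 2) = Add(Add(6, Z), 2) = Add(8, Z))
Function('b')(s) = Mul(Pow(s, 2), Add(8, s)) (Function('b')(s) = Mul(Add(8, s), Pow(s, 2)) = Mul(Pow(s, 2), Add(8, s)))
Add(-3963, Mul(-1, Function('b')(H))) = Add(-3963, Mul(-1, Mul(Pow(-43, 2), Add(8, -43)))) = Add(-3963, Mul(-1, Mul(1849, -35))) = Add(-3963, Mul(-1, -64715)) = Add(-3963, 64715) = 60752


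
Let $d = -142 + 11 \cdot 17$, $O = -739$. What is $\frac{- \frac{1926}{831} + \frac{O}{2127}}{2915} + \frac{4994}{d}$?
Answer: $\frac{114358780315}{1030474071} \approx 110.98$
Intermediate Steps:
$d = 45$ ($d = -142 + 187 = 45$)
$\frac{- \frac{1926}{831} + \frac{O}{2127}}{2915} + \frac{4994}{d} = \frac{- \frac{1926}{831} - \frac{739}{2127}}{2915} + \frac{4994}{45} = \left(\left(-1926\right) \frac{1}{831} - \frac{739}{2127}\right) \frac{1}{2915} + 4994 \cdot \frac{1}{45} = \left(- \frac{642}{277} - \frac{739}{2127}\right) \frac{1}{2915} + \frac{4994}{45} = \left(- \frac{1570237}{589179}\right) \frac{1}{2915} + \frac{4994}{45} = - \frac{1570237}{1717456785} + \frac{4994}{45} = \frac{114358780315}{1030474071}$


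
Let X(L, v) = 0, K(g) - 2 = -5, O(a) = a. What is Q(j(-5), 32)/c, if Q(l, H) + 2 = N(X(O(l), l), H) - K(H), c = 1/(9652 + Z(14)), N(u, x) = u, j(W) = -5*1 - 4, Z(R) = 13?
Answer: 9665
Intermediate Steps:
j(W) = -9 (j(W) = -5 - 4 = -9)
K(g) = -3 (K(g) = 2 - 5 = -3)
c = 1/9665 (c = 1/(9652 + 13) = 1/9665 ≈ 0.00010347)
Q(l, H) = 1 (Q(l, H) = -2 + (0 - 1*(-3)) = -2 + (0 + 3) = -2 + 3 = 1)
Q(j(-5), 32)/c = 1/(1/9665) = 1*9665 = 9665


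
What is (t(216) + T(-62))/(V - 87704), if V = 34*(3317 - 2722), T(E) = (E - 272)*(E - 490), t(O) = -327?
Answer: -16731/6134 ≈ -2.7276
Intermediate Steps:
T(E) = (-490 + E)*(-272 + E) (T(E) = (-272 + E)*(-490 + E) = (-490 + E)*(-272 + E))
V = 20230 (V = 34*595 = 20230)
(t(216) + T(-62))/(V - 87704) = (-327 + (133280 + (-62)**2 - 762*(-62)))/(20230 - 87704) = (-327 + (133280 + 3844 + 47244))/(-67474) = (-327 + 184368)*(-1/67474) = 184041*(-1/67474) = -16731/6134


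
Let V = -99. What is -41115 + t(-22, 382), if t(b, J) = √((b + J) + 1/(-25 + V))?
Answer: -41115 + 7*√28241/62 ≈ -41096.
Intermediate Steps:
t(b, J) = √(-1/124 + J + b) (t(b, J) = √((b + J) + 1/(-25 - 99)) = √((J + b) + 1/(-124)) = √((J + b) - 1/124) = √(-1/124 + J + b))
-41115 + t(-22, 382) = -41115 + √(-31 + 3844*382 + 3844*(-22))/62 = -41115 + √(-31 + 1468408 - 84568)/62 = -41115 + √1383809/62 = -41115 + (7*√28241)/62 = -41115 + 7*√28241/62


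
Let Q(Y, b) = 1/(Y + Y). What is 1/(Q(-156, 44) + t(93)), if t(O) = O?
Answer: 312/29015 ≈ 0.010753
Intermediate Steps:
Q(Y, b) = 1/(2*Y)
1/(Q(-156, 44) + t(93)) = 1/((1/2)/(-156) + 93) = 1/((1/2)*(-1/156) + 93) = 1/(-1/312 + 93) = 1/(29015/312) = 312/29015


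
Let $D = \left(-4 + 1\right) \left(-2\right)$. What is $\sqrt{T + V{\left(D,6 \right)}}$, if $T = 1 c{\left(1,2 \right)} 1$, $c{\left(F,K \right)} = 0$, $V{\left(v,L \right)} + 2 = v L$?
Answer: $\sqrt{34} \approx 5.8309$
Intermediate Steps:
$D = 6$ ($D = \left(-3\right) \left(-2\right) = 6$)
$V{\left(v,L \right)} = -2 + L v$ ($V{\left(v,L \right)} = -2 + v L = -2 + L v$)
$T = 0$ ($T = 1 \cdot 0 \cdot 1 = 0 \cdot 1 = 0$)
$\sqrt{T + V{\left(D,6 \right)}} = \sqrt{0 + \left(-2 + 6 \cdot 6\right)} = \sqrt{0 + \left(-2 + 36\right)} = \sqrt{0 + 34} = \sqrt{34}$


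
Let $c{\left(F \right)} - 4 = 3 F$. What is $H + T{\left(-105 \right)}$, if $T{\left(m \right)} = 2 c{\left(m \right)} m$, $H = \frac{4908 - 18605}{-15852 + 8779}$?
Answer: $\frac{461951327}{7073} \approx 65312.0$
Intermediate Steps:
$c{\left(F \right)} = 4 + 3 F$
$H = \frac{13697}{7073}$ ($H = - \frac{13697}{-7073} = \left(-13697\right) \left(- \frac{1}{7073}\right) = \frac{13697}{7073} \approx 1.9365$)
$T{\left(m \right)} = m \left(8 + 6 m\right)$ ($T{\left(m \right)} = 2 \left(4 + 3 m\right) m = \left(8 + 6 m\right) m = m \left(8 + 6 m\right)$)
$H + T{\left(-105 \right)} = \frac{13697}{7073} + 2 \left(-105\right) \left(4 + 3 \left(-105\right)\right) = \frac{13697}{7073} + 2 \left(-105\right) \left(4 - 315\right) = \frac{13697}{7073} + 2 \left(-105\right) \left(-311\right) = \frac{13697}{7073} + 65310 = \frac{461951327}{7073}$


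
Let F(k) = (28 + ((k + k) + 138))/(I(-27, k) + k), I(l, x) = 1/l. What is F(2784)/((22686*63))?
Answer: 2867/1989444989 ≈ 1.4411e-6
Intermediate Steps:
F(k) = (166 + 2*k)/(-1/27 + k) (F(k) = (28 + ((k + k) + 138))/(1/(-27) + k) = (28 + (2*k + 138))/(-1/27 + k) = (28 + (138 + 2*k))/(-1/27 + k) = (166 + 2*k)/(-1/27 + k))
F(2784)/((22686*63)) = (54*(83 + 2784)/(-1 + 27*2784))/((22686*63)) = (54*2867/(-1 + 75168))/1429218 = (54*2867/75167)*(1/1429218) = (54*(1/75167)*2867)*(1/1429218) = (154818/75167)*(1/1429218) = 2867/1989444989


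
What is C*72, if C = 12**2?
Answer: 10368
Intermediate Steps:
C = 144
C*72 = 144*72 = 10368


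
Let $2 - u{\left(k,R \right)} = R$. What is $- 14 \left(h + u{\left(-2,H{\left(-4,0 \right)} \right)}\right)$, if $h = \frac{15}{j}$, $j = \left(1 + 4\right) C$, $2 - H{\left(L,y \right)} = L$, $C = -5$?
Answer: $\frac{322}{5} \approx 64.4$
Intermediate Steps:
$H{\left(L,y \right)} = 2 - L$
$u{\left(k,R \right)} = 2 - R$
$j = -25$ ($j = \left(1 + 4\right) \left(-5\right) = 5 \left(-5\right) = -25$)
$h = - \frac{3}{5}$ ($h = \frac{15}{-25} = 15 \left(- \frac{1}{25}\right) = - \frac{3}{5} \approx -0.6$)
$- 14 \left(h + u{\left(-2,H{\left(-4,0 \right)} \right)}\right) = - 14 \left(- \frac{3}{5} + \left(2 - \left(2 - -4\right)\right)\right) = - 14 \left(- \frac{3}{5} + \left(2 - \left(2 + 4\right)\right)\right) = - 14 \left(- \frac{3}{5} + \left(2 - 6\right)\right) = - 14 \left(- \frac{3}{5} - 4\right) = \left(-14\right) \left(- \frac{23}{5}\right) = \frac{322}{5}$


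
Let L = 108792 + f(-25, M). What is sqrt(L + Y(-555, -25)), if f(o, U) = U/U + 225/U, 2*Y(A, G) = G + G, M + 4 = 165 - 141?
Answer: sqrt(435117)/2 ≈ 329.82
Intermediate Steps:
M = 20 (M = -4 + (165 - 141) = -4 + 24 = 20)
Y(A, G) = G (Y(A, G) = (G + G)/2 = (2*G)/2 = G)
f(o, U) = 1 + 225/U
L = 435217/4 (L = 108792 + (225 + 20)/20 = 108792 + (1/20)*245 = 108792 + 49/4 = 435217/4 ≈ 1.0880e+5)
sqrt(L + Y(-555, -25)) = sqrt(435217/4 - 25) = sqrt(435117/4) = sqrt(435117)/2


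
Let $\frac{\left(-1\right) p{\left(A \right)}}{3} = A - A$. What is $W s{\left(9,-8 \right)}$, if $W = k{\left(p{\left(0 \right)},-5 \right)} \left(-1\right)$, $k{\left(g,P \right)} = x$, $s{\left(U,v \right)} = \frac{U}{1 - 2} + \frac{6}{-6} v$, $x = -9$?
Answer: $-9$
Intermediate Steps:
$p{\left(A \right)} = 0$ ($p{\left(A \right)} = - 3 \left(A - A\right) = \left(-3\right) 0 = 0$)
$s{\left(U,v \right)} = - U - v$ ($s{\left(U,v \right)} = \frac{U}{-1} + 6 \left(- \frac{1}{6}\right) v = - U - v$)
$k{\left(g,P \right)} = -9$
$W = 9$ ($W = \left(-9\right) \left(-1\right) = 9$)
$W s{\left(9,-8 \right)} = 9 \left(\left(-1\right) 9 - -8\right) = 9 \left(-9 + 8\right) = 9 \left(-1\right) = -9$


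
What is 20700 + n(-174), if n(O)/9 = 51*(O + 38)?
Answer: -41724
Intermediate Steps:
n(O) = 17442 + 459*O (n(O) = 9*(51*(O + 38)) = 9*(51*(38 + O)) = 9*(1938 + 51*O) = 17442 + 459*O)
20700 + n(-174) = 20700 + (17442 + 459*(-174)) = 20700 + (17442 - 79866) = 20700 - 62424 = -41724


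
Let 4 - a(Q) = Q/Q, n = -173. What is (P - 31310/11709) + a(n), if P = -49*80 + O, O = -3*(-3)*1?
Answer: -45790082/11709 ≈ -3910.7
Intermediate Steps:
O = 9 (O = 9*1 = 9)
a(Q) = 3 (a(Q) = 4 - Q/Q = 4 - 1*1 = 4 - 1 = 3)
P = -3911 (P = -49*80 + 9 = -3920 + 9 = -3911)
(P - 31310/11709) + a(n) = (-3911 - 31310/11709) + 3 = -45825209/11709 + 3 = -45790082/11709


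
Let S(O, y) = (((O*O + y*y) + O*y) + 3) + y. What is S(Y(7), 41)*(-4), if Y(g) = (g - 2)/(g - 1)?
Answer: -63355/9 ≈ -7039.4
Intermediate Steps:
Y(g) = (-2 + g)/(-1 + g)
S(O, y) = 3 + y + O² + y² + O*y (S(O, y) = (((O² + y²) + O*y) + 3) + y = ((O² + y² + O*y) + 3) + y = (3 + O² + y² + O*y) + y = 3 + y + O² + y² + O*y)
S(Y(7), 41)*(-4) = (3 + 41 + ((-2 + 7)/(-1 + 7))² + 41² + ((-2 + 7)/(-1 + 7))*41)*(-4) = (3 + 41 + (5/6)² + 1681 + (5/6)*41)*(-4) = (3 + 41 + ((⅙)*5)² + 1681 + ((⅙)*5)*41)*(-4) = (3 + 41 + (⅚)² + 1681 + (⅚)*41)*(-4) = (3 + 41 + 25/36 + 1681 + 205/6)*(-4) = (63355/36)*(-4) = -63355/9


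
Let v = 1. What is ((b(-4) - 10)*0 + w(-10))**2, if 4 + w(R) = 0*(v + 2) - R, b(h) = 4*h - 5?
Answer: 36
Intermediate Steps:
b(h) = -5 + 4*h
w(R) = -4 - R (w(R) = -4 + (0*(1 + 2) - R) = -4 + (0*3 - R) = -4 + (0 - R) = -4 - R)
((b(-4) - 10)*0 + w(-10))**2 = (((-5 + 4*(-4)) - 10)*0 + (-4 - 1*(-10)))**2 = (((-5 - 16) - 10)*0 + (-4 + 10))**2 = ((-21 - 10)*0 + 6)**2 = (-31*0 + 6)**2 = (0 + 6)**2 = 6**2 = 36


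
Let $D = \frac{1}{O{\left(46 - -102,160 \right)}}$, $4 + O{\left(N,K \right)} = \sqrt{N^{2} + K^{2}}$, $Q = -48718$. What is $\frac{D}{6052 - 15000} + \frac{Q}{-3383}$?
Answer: $\frac{5175345095625}{359378309248} - \frac{\sqrt{2969}}{106230656} \approx 14.401$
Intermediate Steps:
$O{\left(N,K \right)} = -4 + \sqrt{K^{2} + N^{2}}$ ($O{\left(N,K \right)} = -4 + \sqrt{N^{2} + K^{2}} = -4 + \sqrt{K^{2} + N^{2}}$)
$D = \frac{1}{-4 + 4 \sqrt{2969}}$ ($D = \frac{1}{-4 + \sqrt{160^{2} + \left(46 - -102\right)^{2}}} = \frac{1}{-4 + \sqrt{25600 + \left(46 + 102\right)^{2}}} = \frac{1}{-4 + \sqrt{25600 + 148^{2}}} = \frac{1}{-4 + \sqrt{25600 + 21904}} = \frac{1}{-4 + \sqrt{47504}} = \frac{1}{-4 + 4 \sqrt{2969}} \approx 0.0046739$)
$\frac{D}{6052 - 15000} + \frac{Q}{-3383} = \frac{\frac{1}{11872} + \frac{\sqrt{2969}}{11872}}{6052 - 15000} - \frac{48718}{-3383} = \frac{\frac{1}{11872} + \frac{\sqrt{2969}}{11872}}{-8948} - - \frac{48718}{3383} = \left(\frac{1}{11872} + \frac{\sqrt{2969}}{11872}\right) \left(- \frac{1}{8948}\right) + \frac{48718}{3383} = \left(- \frac{1}{106230656} - \frac{\sqrt{2969}}{106230656}\right) + \frac{48718}{3383} = \frac{5175345095625}{359378309248} - \frac{\sqrt{2969}}{106230656}$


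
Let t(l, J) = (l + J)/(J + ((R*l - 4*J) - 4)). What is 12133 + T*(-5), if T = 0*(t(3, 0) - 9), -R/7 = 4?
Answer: 12133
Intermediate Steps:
R = -28 (R = -7*4 = -28)
t(l, J) = (J + l)/(-4 - 28*l - 3*J) (t(l, J) = (l + J)/(J + ((-28*l - 4*J) - 4)) = (J + l)/(J + (-4 - 28*l - 4*J)) = (J + l)/(-4 - 28*l - 3*J))
T = 0 (T = 0*((-1*0 - 1*3)/(4 + 3*0 + 28*3) - 9) = 0*((0 - 3)/(4 + 0 + 84) - 9) = 0*(-3/88 - 9) = 0*(-795/88) = 0)
12133 + T*(-5) = 12133 + 0*(-5) = 12133 + 0 = 12133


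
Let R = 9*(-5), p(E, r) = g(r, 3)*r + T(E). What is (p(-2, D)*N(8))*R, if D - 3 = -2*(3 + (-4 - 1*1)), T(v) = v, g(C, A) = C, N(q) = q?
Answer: -16920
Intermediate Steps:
D = 7 (D = 3 - 2*(3 + (-4 - 1*1)) = 3 - 2*(3 + (-4 - 1)) = 3 - 2*(3 - 5) = 3 - 2*(-2) = 3 + 4 = 7)
p(E, r) = E + r² (p(E, r) = r*r + E = r² + E = E + r²)
R = -45
(p(-2, D)*N(8))*R = ((-2 + 7²)*8)*(-45) = ((-2 + 49)*8)*(-45) = (47*8)*(-45) = 376*(-45) = -16920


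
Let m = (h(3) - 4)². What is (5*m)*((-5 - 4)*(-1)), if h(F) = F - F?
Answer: 720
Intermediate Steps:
h(F) = 0
m = 16 (m = (0 - 4)² = (-4)² = 16)
(5*m)*((-5 - 4)*(-1)) = (5*16)*((-5 - 4)*(-1)) = 80*(-9*(-1)) = 80*9 = 720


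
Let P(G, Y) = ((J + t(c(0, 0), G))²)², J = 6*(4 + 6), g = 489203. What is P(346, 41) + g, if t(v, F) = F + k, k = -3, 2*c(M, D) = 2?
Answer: 26377172484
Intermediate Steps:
c(M, D) = 1 (c(M, D) = (½)*2 = 1)
t(v, F) = -3 + F (t(v, F) = F - 3 = -3 + F)
J = 60 (J = 6*10 = 60)
P(G, Y) = (57 + G)⁴ (P(G, Y) = ((60 + (-3 + G))²)² = ((57 + G)²)² = (57 + G)⁴)
P(346, 41) + g = (57 + 346)⁴ + 489203 = 403⁴ + 489203 = 26376683281 + 489203 = 26377172484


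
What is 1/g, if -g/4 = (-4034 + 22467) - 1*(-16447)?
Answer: -1/139520 ≈ -7.1674e-6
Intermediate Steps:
g = -139520 (g = -4*((-4034 + 22467) - 1*(-16447)) = -4*(18433 + 16447) = -4*34880 = -139520)
1/g = 1/(-139520) = -1/139520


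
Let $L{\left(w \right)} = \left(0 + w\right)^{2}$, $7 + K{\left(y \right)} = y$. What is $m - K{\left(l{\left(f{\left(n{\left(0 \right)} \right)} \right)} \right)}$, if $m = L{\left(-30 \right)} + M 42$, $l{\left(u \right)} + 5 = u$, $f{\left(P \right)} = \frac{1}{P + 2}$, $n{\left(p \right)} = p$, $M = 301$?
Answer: $\frac{27107}{2} \approx 13554.0$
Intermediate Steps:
$f{\left(P \right)} = \frac{1}{2 + P}$
$l{\left(u \right)} = -5 + u$
$K{\left(y \right)} = -7 + y$
$L{\left(w \right)} = w^{2}$
$m = 13542$ ($m = \left(-30\right)^{2} + 301 \cdot 42 = 900 + 12642 = 13542$)
$m - K{\left(l{\left(f{\left(n{\left(0 \right)} \right)} \right)} \right)} = 13542 - \left(-7 - \left(5 - \frac{1}{2 + 0}\right)\right) = 13542 - \left(-7 - \left(5 - \frac{1}{2}\right)\right) = 13542 - \left(-7 + \left(-5 + \frac{1}{2}\right)\right) = 13542 - \left(-7 - \frac{9}{2}\right) = 13542 - - \frac{23}{2} = 13542 + \frac{23}{2} = \frac{27107}{2}$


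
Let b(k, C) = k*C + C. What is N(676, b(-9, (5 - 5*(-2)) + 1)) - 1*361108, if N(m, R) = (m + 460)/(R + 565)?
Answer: -157803060/437 ≈ -3.6111e+5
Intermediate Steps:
b(k, C) = C + C*k (b(k, C) = C*k + C = C + C*k)
N(m, R) = (460 + m)/(565 + R)
N(676, b(-9, (5 - 5*(-2)) + 1)) - 1*361108 = (460 + 676)/(565 + ((5 - 5*(-2)) + 1)*(1 - 9)) - 1*361108 = 1136/(565 + ((5 + 10) + 1)*(-8)) - 361108 = 1136/(565 + (15 + 1)*(-8)) - 361108 = 1136/(565 + 16*(-8)) - 361108 = 1136/(565 - 128) - 361108 = 1136/437 - 361108 = -157803060/437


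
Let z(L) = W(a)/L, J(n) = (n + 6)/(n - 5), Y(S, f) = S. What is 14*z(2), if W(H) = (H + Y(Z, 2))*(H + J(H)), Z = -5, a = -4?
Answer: 266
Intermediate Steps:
J(n) = (6 + n)/(-5 + n)
W(H) = (-5 + H)*(H + (6 + H)/(-5 + H)) (W(H) = (H - 5)*(H + (6 + H)/(-5 + H)) = (-5 + H)*(H + (6 + H)/(-5 + H)))
z(L) = 38/L (z(L) = (6 + (-4)² - 4*(-4))/L = (6 + 16 + 16)/L = 38/L)
14*z(2) = 14*(38/2) = 14*(38*(½)) = 14*19 = 266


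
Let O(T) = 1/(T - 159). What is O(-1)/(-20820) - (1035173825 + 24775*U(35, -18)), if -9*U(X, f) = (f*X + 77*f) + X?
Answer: -10399610764479997/9993600 ≈ -1.0406e+9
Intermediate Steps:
O(T) = 1/(-159 + T)
U(X, f) = -77*f/9 - X/9 - X*f/9 (U(X, f) = -((f*X + 77*f) + X)/9 = -((X*f + 77*f) + X)/9 = -((77*f + X*f) + X)/9 = -(X + 77*f + X*f)/9 = -77*f/9 - X/9 - X*f/9)
O(-1)/(-20820) - (1035173825 + 24775*U(35, -18)) = 1/(-159 - 1*(-20820)) - (9350035450/9 - 24775/9*35*(-18)) = -1/20820/(-160) - 24775/(1/((154 - 35/9 + 70) + 41783)) = -1/160*(-1/20820) - 24775/(1/(1981/9 + 41783)) = 1/3331200 - 24775/(1/(378028/9)) = 1/3331200 - 24775/9/378028 = 1/3331200 - 24775*378028/9 = 1/3331200 - 9365643700/9 = -10399610764479997/9993600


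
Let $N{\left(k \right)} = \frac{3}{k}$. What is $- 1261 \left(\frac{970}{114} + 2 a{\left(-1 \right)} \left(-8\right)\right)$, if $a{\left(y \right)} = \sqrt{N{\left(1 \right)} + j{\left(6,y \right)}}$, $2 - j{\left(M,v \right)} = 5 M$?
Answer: $- \frac{611585}{57} + 100880 i \approx -10730.0 + 1.0088 \cdot 10^{5} i$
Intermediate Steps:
$j{\left(M,v \right)} = 2 - 5 M$
$a{\left(y \right)} = 5 i$ ($a{\left(y \right)} = \sqrt{\frac{3}{1} + \left(2 - 30\right)} = \sqrt{3 \cdot 1 + \left(2 - 30\right)} = \sqrt{3 - 28} = \sqrt{-25} = 5 i$)
$- 1261 \left(\frac{970}{114} + 2 a{\left(-1 \right)} \left(-8\right)\right) = - 1261 \left(\frac{970}{114} + 2 \cdot 5 i \left(-8\right)\right) = - 1261 \left(970 \cdot \frac{1}{114} + 10 i \left(-8\right)\right) = - 1261 \left(\frac{485}{57} - 80 i\right) = - \frac{611585}{57} + 100880 i$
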